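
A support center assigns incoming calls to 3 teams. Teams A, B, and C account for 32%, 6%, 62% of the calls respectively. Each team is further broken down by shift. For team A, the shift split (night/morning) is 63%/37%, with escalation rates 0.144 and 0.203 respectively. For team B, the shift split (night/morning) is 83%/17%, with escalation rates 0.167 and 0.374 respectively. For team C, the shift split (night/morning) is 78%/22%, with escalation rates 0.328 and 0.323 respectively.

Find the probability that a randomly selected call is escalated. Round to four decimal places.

P(E|A) = 0.63·0.144 + 0.37·0.203 = 0.09072 + 0.07511 = 0.16583
P(E|B) = 0.83·0.167 + 0.17·0.374 = 0.13861 + 0.06358 = 0.20219
P(E|C) = 0.78·0.328 + 0.22·0.323 = 0.25584 + 0.07106 = 0.3269
By total probability over the outer partition,
P(E) = 0.32·0.16583 + 0.06·0.20219 + 0.62·0.3269
      = 0.0530656 + 0.0121314 + 0.202678 = 0.267875

P(E) ≈ 0.2679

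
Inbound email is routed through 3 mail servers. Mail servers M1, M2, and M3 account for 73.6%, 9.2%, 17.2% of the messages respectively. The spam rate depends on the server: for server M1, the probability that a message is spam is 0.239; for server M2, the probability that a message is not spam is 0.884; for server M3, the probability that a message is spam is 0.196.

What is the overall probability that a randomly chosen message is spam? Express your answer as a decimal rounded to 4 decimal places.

P(S|M2) = 1 − 0.884 = 0.116.
By the law of total probability,
P(S) = P(S|M1)·P(M1) + P(S|M2)·P(M2) + P(S|M3)·P(M3)
      = 0.239·0.736 + 0.116·0.092 + 0.196·0.172
      = 0.175904 + 0.010672 + 0.033712 = 0.220288

0.2203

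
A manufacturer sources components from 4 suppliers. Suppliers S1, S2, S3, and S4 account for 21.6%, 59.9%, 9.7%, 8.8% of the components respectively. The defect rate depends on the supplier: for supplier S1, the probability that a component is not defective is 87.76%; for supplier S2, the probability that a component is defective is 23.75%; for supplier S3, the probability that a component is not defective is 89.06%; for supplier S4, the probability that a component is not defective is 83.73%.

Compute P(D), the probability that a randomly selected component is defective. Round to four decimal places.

0.1936

P(D|S1) = 1 − 0.8776 = 0.1224.
P(D|S3) = 1 − 0.8906 = 0.1094.
P(D|S4) = 1 − 0.8373 = 0.1627.
P(D) = P(D|S1)·P(S1) + P(D|S2)·P(S2) + P(D|S3)·P(S3) + P(D|S4)·P(S4)
      = 0.1224·0.216 + 0.2375·0.599 + 0.1094·0.097 + 0.1627·0.088
      = 0.0264384 + 0.1422625 + 0.0106118 + 0.0143176 = 0.1936303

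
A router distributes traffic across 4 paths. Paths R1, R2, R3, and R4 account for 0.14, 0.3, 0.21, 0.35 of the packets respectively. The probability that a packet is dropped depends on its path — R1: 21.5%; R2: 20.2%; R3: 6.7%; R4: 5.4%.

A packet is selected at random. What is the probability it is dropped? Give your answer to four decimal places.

P(L) = P(L|R1)·P(R1) + P(L|R2)·P(R2) + P(L|R3)·P(R3) + P(L|R4)·P(R4)
      = 0.215·0.14 + 0.202·0.3 + 0.067·0.21 + 0.054·0.35
      = 0.0301 + 0.0606 + 0.01407 + 0.0189 = 0.12367

0.1237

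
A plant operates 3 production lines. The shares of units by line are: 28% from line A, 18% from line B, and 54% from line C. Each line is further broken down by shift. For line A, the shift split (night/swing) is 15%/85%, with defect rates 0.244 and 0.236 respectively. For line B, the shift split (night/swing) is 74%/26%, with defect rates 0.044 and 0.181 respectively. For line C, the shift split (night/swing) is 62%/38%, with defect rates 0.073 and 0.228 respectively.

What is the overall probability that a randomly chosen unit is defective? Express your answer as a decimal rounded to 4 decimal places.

0.1520

P(D|A) = 0.15·0.244 + 0.85·0.236 = 0.0366 + 0.2006 = 0.2372
P(D|B) = 0.74·0.044 + 0.26·0.181 = 0.03256 + 0.04706 = 0.07962
P(D|C) = 0.62·0.073 + 0.38·0.228 = 0.04526 + 0.08664 = 0.1319
Then overall,
P(D) = 0.28·0.2372 + 0.18·0.07962 + 0.54·0.1319
      = 0.066416 + 0.0143316 + 0.071226 = 0.1519736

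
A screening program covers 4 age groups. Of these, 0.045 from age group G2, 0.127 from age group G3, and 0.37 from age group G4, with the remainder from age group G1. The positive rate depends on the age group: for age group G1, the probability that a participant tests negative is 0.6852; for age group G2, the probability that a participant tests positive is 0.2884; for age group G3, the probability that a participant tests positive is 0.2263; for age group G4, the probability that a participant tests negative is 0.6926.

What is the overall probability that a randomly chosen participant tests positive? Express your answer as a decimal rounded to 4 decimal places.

P(G1) = 1 − (0.045 + 0.127 + 0.37) = 0.458.
P(T|G1) = 1 − 0.6852 = 0.3148.
P(T|G4) = 1 − 0.6926 = 0.3074.
By the law of total probability,
P(T) = P(T|G1)·P(G1) + P(T|G2)·P(G2) + P(T|G3)·P(G3) + P(T|G4)·P(G4)
      = 0.3148·0.458 + 0.2884·0.045 + 0.2263·0.127 + 0.3074·0.37
      = 0.1441784 + 0.012978 + 0.0287401 + 0.113738 = 0.2996345

P(T) ≈ 0.2996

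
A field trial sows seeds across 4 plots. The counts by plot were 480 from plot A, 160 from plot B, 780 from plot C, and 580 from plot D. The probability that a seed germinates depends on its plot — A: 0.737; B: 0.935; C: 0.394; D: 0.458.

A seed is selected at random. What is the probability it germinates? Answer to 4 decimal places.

Total: 480 + 160 + 780 + 580 = 2000.
P(A) = 480/2000 = 0.24. P(B) = 160/2000 = 0.08. P(C) = 780/2000 = 0.39. P(D) = 580/2000 = 0.29.
P(G) = P(G|A)·P(A) + P(G|B)·P(B) + P(G|C)·P(C) + P(G|D)·P(D)
      = 0.737·0.24 + 0.935·0.08 + 0.394·0.39 + 0.458·0.29
      = 0.17688 + 0.0748 + 0.15366 + 0.13282 = 0.53816

0.5382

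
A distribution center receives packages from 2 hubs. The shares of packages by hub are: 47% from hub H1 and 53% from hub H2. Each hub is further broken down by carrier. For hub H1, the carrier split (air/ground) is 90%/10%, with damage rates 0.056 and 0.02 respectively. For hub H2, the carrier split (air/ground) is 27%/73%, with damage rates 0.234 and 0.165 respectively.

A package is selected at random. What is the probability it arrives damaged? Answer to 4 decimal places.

P(D|H1) = 0.9·0.056 + 0.1·0.02 = 0.0504 + 0.002 = 0.0524
P(D|H2) = 0.27·0.234 + 0.73·0.165 = 0.06318 + 0.12045 = 0.18363
Then overall,
P(D) = 0.47·0.0524 + 0.53·0.18363
      = 0.024628 + 0.0973239 = 0.1219519

0.1220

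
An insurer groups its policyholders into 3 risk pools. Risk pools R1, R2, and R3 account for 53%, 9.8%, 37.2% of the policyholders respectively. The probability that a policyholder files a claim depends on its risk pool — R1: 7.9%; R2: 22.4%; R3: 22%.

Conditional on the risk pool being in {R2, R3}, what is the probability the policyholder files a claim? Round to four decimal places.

Let S = {R2, R3}.
P(S) = 0.098 + 0.372 = 0.47.
P(C ∩ S) = 0.224·0.098 + 0.22·0.372 = 0.021952 + 0.08184 = 0.103792.
P(C | S) = 0.103792 / 0.47 = 0.220834…

0.2208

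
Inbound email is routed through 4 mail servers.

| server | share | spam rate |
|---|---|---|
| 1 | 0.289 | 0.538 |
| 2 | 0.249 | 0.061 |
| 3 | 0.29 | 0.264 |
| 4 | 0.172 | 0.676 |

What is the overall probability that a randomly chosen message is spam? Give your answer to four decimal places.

P(S) ≈ 0.3635

P(S) = P(S|1)·P(1) + P(S|2)·P(2) + P(S|3)·P(3) + P(S|4)·P(4)
      = 0.538·0.289 + 0.061·0.249 + 0.264·0.29 + 0.676·0.172
      = 0.155482 + 0.015189 + 0.07656 + 0.116272 = 0.363503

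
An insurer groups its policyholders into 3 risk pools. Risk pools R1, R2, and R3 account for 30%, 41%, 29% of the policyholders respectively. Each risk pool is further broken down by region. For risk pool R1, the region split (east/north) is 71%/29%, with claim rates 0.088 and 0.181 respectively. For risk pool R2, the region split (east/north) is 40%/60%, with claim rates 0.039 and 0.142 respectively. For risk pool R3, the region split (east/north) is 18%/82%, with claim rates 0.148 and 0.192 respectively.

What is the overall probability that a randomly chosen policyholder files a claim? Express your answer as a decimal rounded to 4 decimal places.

P(C) ≈ 0.1292

P(C|R1) = 0.71·0.088 + 0.29·0.181 = 0.06248 + 0.05249 = 0.11497
P(C|R2) = 0.4·0.039 + 0.6·0.142 = 0.0156 + 0.0852 = 0.1008
P(C|R3) = 0.18·0.148 + 0.82·0.192 = 0.02664 + 0.15744 = 0.18408
Then overall,
P(C) = 0.3·0.11497 + 0.41·0.1008 + 0.29·0.18408
      = 0.034491 + 0.041328 + 0.0533832 = 0.1292022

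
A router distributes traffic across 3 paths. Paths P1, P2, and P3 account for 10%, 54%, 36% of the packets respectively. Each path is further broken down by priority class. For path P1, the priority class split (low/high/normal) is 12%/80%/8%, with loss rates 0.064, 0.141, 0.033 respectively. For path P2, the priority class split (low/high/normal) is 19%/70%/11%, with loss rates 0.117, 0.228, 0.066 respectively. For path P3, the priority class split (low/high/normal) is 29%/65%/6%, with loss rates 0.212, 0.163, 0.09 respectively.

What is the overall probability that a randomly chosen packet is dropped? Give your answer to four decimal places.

0.1766

P(L|P1) = 0.12·0.064 + 0.8·0.141 + 0.08·0.033 = 0.00768 + 0.1128 + 0.00264 = 0.12312
P(L|P2) = 0.19·0.117 + 0.7·0.228 + 0.11·0.066 = 0.02223 + 0.1596 + 0.00726 = 0.18909
P(L|P3) = 0.29·0.212 + 0.65·0.163 + 0.06·0.09 = 0.06148 + 0.10595 + 0.0054 = 0.17283
Then overall,
P(L) = 0.1·0.12312 + 0.54·0.18909 + 0.36·0.17283
      = 0.012312 + 0.1021086 + 0.0622188 = 0.1766394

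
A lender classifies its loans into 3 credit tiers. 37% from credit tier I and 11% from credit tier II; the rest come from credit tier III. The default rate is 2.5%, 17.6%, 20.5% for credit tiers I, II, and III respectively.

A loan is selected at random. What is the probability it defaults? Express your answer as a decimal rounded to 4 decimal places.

P(D) ≈ 0.1352

P(III) = 1 − (0.37 + 0.11) = 0.52.
P(D) = P(D|I)·P(I) + P(D|II)·P(II) + P(D|III)·P(III)
      = 0.025·0.37 + 0.176·0.11 + 0.205·0.52
      = 0.00925 + 0.01936 + 0.1066 = 0.13521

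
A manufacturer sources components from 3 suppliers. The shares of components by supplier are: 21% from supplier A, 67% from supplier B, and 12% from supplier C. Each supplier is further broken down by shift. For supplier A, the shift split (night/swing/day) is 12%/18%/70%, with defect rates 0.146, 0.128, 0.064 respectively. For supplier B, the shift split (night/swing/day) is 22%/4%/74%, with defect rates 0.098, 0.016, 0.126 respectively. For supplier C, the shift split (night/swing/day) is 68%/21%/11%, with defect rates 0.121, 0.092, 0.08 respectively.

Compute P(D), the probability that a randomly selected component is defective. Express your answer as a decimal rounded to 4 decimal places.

0.1085

P(D|A) = 0.12·0.146 + 0.18·0.128 + 0.7·0.064 = 0.01752 + 0.02304 + 0.0448 = 0.08536
P(D|B) = 0.22·0.098 + 0.04·0.016 + 0.74·0.126 = 0.02156 + 0.00064 + 0.09324 = 0.11544
P(D|C) = 0.68·0.121 + 0.21·0.092 + 0.11·0.08 = 0.08228 + 0.01932 + 0.0088 = 0.1104
Then overall,
P(D) = 0.21·0.08536 + 0.67·0.11544 + 0.12·0.1104
      = 0.0179256 + 0.0773448 + 0.013248 = 0.1085184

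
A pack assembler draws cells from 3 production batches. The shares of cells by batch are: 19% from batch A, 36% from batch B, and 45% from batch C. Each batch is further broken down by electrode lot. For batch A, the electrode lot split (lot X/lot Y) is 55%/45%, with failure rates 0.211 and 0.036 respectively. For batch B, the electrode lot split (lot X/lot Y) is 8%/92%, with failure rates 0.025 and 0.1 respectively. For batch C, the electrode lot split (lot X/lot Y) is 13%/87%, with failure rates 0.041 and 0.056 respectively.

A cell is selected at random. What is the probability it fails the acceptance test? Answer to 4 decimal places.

P(F) ≈ 0.0833

P(F|A) = 0.55·0.211 + 0.45·0.036 = 0.11605 + 0.0162 = 0.13225
P(F|B) = 0.08·0.025 + 0.92·0.1 = 0.002 + 0.092 = 0.094
P(F|C) = 0.13·0.041 + 0.87·0.056 = 0.00533 + 0.04872 = 0.05405
Then overall,
P(F) = 0.19·0.13225 + 0.36·0.094 + 0.45·0.05405
      = 0.0251275 + 0.03384 + 0.0243225 = 0.08329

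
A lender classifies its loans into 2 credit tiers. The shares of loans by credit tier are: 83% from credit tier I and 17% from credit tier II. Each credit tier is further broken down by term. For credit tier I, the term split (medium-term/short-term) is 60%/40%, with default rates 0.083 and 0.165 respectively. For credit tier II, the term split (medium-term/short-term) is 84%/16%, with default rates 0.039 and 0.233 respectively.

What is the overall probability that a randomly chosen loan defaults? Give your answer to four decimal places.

P(D|I) = 0.6·0.083 + 0.4·0.165 = 0.0498 + 0.066 = 0.1158
P(D|II) = 0.84·0.039 + 0.16·0.233 = 0.03276 + 0.03728 = 0.07004
By total probability over the outer partition,
P(D) = 0.83·0.1158 + 0.17·0.07004
      = 0.096114 + 0.0119068 = 0.1080208

0.1080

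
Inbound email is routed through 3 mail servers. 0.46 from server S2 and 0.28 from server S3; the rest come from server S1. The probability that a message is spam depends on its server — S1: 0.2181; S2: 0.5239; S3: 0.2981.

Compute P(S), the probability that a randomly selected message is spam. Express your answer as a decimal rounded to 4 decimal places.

P(S1) = 1 − (0.46 + 0.28) = 0.26.
P(S) = P(S|S1)·P(S1) + P(S|S2)·P(S2) + P(S|S3)·P(S3)
      = 0.2181·0.26 + 0.5239·0.46 + 0.2981·0.28
      = 0.056706 + 0.240994 + 0.083468 = 0.381168

0.3812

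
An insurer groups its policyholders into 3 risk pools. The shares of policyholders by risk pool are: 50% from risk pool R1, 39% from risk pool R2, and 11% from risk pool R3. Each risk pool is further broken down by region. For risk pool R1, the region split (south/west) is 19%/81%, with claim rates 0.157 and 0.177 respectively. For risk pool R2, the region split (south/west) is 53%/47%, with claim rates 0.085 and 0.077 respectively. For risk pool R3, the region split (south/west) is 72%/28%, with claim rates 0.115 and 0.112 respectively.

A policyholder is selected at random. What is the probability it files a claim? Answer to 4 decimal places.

P(C|R1) = 0.19·0.157 + 0.81·0.177 = 0.02983 + 0.14337 = 0.1732
P(C|R2) = 0.53·0.085 + 0.47·0.077 = 0.04505 + 0.03619 = 0.08124
P(C|R3) = 0.72·0.115 + 0.28·0.112 = 0.0828 + 0.03136 = 0.11416
Then overall,
P(C) = 0.5·0.1732 + 0.39·0.08124 + 0.11·0.11416
      = 0.0866 + 0.0316836 + 0.0125576 = 0.1308412

P(C) ≈ 0.1308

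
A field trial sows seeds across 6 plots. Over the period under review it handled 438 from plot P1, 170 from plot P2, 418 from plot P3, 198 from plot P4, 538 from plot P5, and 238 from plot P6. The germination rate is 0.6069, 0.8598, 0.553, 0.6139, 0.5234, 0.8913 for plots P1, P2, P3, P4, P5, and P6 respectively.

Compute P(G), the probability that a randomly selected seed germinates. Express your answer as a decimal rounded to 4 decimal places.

Total: 438 + 170 + 418 + 198 + 538 + 238 = 2000.
P(P1) = 438/2000 = 0.219. P(P2) = 170/2000 = 0.085. P(P3) = 418/2000 = 0.209. P(P4) = 198/2000 = 0.099. P(P5) = 538/2000 = 0.269. P(P6) = 238/2000 = 0.119.
Summing over the partition,
P(G) = P(G|P1)·P(P1) + P(G|P2)·P(P2) + P(G|P3)·P(P3) + P(G|P4)·P(P4) + P(G|P5)·P(P5) + P(G|P6)·P(P6)
      = 0.6069·0.219 + 0.8598·0.085 + 0.553·0.209 + 0.6139·0.099 + 0.5234·0.269 + 0.8913·0.119
      = 0.1329111 + 0.073083 + 0.115577 + 0.0607761 + 0.1407946 + 0.1060647 = 0.6292065

0.6292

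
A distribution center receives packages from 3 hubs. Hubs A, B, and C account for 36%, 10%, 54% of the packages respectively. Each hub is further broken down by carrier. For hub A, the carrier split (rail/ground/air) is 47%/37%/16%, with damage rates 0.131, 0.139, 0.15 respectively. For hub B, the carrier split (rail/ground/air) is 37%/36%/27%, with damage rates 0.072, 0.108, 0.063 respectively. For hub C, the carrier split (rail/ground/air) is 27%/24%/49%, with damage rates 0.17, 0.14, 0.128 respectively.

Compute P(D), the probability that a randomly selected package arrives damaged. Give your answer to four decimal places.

P(D) ≈ 0.1344

P(D|A) = 0.47·0.131 + 0.37·0.139 + 0.16·0.15 = 0.06157 + 0.05143 + 0.024 = 0.137
P(D|B) = 0.37·0.072 + 0.36·0.108 + 0.27·0.063 = 0.02664 + 0.03888 + 0.01701 = 0.08253
P(D|C) = 0.27·0.17 + 0.24·0.14 + 0.49·0.128 = 0.0459 + 0.0336 + 0.06272 = 0.14222
By total probability over the outer partition,
P(D) = 0.36·0.137 + 0.1·0.08253 + 0.54·0.14222
      = 0.04932 + 0.008253 + 0.0767988 = 0.1343718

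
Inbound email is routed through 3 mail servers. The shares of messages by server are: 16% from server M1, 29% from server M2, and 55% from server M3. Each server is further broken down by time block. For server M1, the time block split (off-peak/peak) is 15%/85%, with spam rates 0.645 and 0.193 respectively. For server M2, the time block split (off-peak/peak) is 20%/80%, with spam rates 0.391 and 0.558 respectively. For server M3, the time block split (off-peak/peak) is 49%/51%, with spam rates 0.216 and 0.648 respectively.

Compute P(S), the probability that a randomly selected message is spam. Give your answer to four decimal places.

0.4338

P(S|M1) = 0.15·0.645 + 0.85·0.193 = 0.09675 + 0.16405 = 0.2608
P(S|M2) = 0.2·0.391 + 0.8·0.558 = 0.0782 + 0.4464 = 0.5246
P(S|M3) = 0.49·0.216 + 0.51·0.648 = 0.10584 + 0.33048 = 0.43632
Then overall,
P(S) = 0.16·0.2608 + 0.29·0.5246 + 0.55·0.43632
      = 0.041728 + 0.152134 + 0.239976 = 0.433838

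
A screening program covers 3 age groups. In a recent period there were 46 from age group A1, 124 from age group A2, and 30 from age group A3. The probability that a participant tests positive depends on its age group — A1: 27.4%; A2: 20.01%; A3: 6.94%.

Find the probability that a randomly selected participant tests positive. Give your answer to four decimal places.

P(T) ≈ 0.1975

Total: 46 + 124 + 30 = 200.
P(A1) = 46/200 = 0.23. P(A2) = 124/200 = 0.62. P(A3) = 30/200 = 0.15.
By the law of total probability,
P(T) = P(T|A1)·P(A1) + P(T|A2)·P(A2) + P(T|A3)·P(A3)
      = 0.274·0.23 + 0.2001·0.62 + 0.0694·0.15
      = 0.06302 + 0.124062 + 0.01041 = 0.197492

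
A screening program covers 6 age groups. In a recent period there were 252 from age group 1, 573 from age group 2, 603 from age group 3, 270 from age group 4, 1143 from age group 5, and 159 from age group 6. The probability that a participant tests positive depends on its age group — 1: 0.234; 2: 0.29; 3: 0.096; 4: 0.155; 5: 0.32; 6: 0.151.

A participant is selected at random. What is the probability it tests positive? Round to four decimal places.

Total: 252 + 573 + 603 + 270 + 1143 + 159 = 3000.
P(1) = 252/3000 = 0.084. P(2) = 573/3000 = 0.191. P(3) = 603/3000 = 0.201. P(4) = 270/3000 = 0.09. P(5) = 1143/3000 = 0.381. P(6) = 159/3000 = 0.053.
Using total probability over the partition,
P(T) = P(T|1)·P(1) + P(T|2)·P(2) + P(T|3)·P(3) + P(T|4)·P(4) + P(T|5)·P(5) + P(T|6)·P(6)
      = 0.234·0.084 + 0.29·0.191 + 0.096·0.201 + 0.155·0.09 + 0.32·0.381 + 0.151·0.053
      = 0.019656 + 0.05539 + 0.019296 + 0.01395 + 0.12192 + 0.008003 = 0.238215

0.2382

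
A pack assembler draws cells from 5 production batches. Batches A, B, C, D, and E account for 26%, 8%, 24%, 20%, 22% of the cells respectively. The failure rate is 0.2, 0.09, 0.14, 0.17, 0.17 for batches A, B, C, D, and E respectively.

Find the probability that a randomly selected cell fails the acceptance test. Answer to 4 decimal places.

Summing over the partition,
P(F) = P(F|A)·P(A) + P(F|B)·P(B) + P(F|C)·P(C) + P(F|D)·P(D) + P(F|E)·P(E)
      = 0.2·0.26 + 0.09·0.08 + 0.14·0.24 + 0.17·0.2 + 0.17·0.22
      = 0.052 + 0.0072 + 0.0336 + 0.034 + 0.0374 = 0.1642

P(F) ≈ 0.1642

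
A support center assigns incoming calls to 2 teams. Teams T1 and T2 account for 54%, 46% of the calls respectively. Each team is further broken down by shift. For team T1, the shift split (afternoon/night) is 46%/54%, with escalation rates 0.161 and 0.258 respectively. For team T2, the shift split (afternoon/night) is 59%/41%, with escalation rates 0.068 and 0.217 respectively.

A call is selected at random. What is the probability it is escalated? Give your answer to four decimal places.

P(E) ≈ 0.1746

P(E|T1) = 0.46·0.161 + 0.54·0.258 = 0.07406 + 0.13932 = 0.21338
P(E|T2) = 0.59·0.068 + 0.41·0.217 = 0.04012 + 0.08897 = 0.12909
By total probability over the outer partition,
P(E) = 0.54·0.21338 + 0.46·0.12909
      = 0.1152252 + 0.0593814 = 0.1746066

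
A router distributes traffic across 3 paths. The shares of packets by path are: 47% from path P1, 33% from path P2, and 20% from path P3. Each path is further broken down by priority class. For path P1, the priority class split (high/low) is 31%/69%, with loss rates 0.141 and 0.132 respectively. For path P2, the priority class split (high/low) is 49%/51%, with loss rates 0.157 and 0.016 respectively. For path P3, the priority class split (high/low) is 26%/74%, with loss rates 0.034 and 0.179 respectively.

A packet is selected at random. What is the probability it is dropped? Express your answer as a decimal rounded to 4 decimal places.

0.1197

P(L|P1) = 0.31·0.141 + 0.69·0.132 = 0.04371 + 0.09108 = 0.13479
P(L|P2) = 0.49·0.157 + 0.51·0.016 = 0.07693 + 0.00816 = 0.08509
P(L|P3) = 0.26·0.034 + 0.74·0.179 = 0.00884 + 0.13246 = 0.1413
By total probability over the outer partition,
P(L) = 0.47·0.13479 + 0.33·0.08509 + 0.2·0.1413
      = 0.0633513 + 0.0280797 + 0.02826 = 0.119691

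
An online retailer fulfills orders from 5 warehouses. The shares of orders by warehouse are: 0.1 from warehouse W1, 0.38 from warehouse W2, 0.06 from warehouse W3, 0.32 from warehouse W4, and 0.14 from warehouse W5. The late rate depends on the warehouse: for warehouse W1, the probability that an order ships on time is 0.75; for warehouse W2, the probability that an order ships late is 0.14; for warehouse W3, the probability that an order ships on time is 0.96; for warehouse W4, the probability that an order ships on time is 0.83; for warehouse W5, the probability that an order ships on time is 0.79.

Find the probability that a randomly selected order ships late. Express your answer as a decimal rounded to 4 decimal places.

P(L|W1) = 1 − 0.75 = 0.25.
P(L|W3) = 1 − 0.96 = 0.04.
P(L|W4) = 1 − 0.83 = 0.17.
P(L|W5) = 1 − 0.79 = 0.21.
P(L) = P(L|W1)·P(W1) + P(L|W2)·P(W2) + P(L|W3)·P(W3) + P(L|W4)·P(W4) + P(L|W5)·P(W5)
      = 0.25·0.1 + 0.14·0.38 + 0.04·0.06 + 0.17·0.32 + 0.21·0.14
      = 0.025 + 0.0532 + 0.0024 + 0.0544 + 0.0294 = 0.1644

P(L) ≈ 0.1644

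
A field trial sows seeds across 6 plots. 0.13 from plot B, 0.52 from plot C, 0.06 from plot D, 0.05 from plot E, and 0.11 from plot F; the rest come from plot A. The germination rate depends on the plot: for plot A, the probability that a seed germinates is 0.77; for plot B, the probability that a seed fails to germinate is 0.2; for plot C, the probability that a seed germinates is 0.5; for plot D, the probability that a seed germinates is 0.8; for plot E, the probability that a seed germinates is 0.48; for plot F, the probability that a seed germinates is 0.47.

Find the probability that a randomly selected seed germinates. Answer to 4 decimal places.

0.5878

P(A) = 1 − (0.13 + 0.52 + 0.06 + 0.05 + 0.11) = 0.13.
P(G|B) = 1 − 0.2 = 0.8.
P(G) = P(G|A)·P(A) + P(G|B)·P(B) + P(G|C)·P(C) + P(G|D)·P(D) + P(G|E)·P(E) + P(G|F)·P(F)
      = 0.77·0.13 + 0.8·0.13 + 0.5·0.52 + 0.8·0.06 + 0.48·0.05 + 0.47·0.11
      = 0.1001 + 0.104 + 0.26 + 0.048 + 0.024 + 0.0517 = 0.5878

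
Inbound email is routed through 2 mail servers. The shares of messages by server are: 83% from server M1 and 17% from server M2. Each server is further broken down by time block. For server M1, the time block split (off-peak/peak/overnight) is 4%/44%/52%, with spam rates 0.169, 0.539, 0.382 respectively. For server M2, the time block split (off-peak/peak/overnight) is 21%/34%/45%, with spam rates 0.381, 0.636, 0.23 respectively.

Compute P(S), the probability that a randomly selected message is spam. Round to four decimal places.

P(S) ≈ 0.4353

P(S|M1) = 0.04·0.169 + 0.44·0.539 + 0.52·0.382 = 0.00676 + 0.23716 + 0.19864 = 0.44256
P(S|M2) = 0.21·0.381 + 0.34·0.636 + 0.45·0.23 = 0.08001 + 0.21624 + 0.1035 = 0.39975
Then overall,
P(S) = 0.83·0.44256 + 0.17·0.39975
      = 0.3673248 + 0.0679575 = 0.4352823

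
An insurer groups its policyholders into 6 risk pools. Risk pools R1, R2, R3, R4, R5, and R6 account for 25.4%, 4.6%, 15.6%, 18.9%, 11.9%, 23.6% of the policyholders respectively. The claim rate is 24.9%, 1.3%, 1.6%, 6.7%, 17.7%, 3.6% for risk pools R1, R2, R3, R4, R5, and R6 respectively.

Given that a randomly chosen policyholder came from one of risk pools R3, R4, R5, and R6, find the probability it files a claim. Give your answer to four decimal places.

P(C|S) ≈ 0.0639

Let S = {R3, R4, R5, R6}.
P(S) = 0.156 + 0.189 + 0.119 + 0.236 = 0.7.
P(C ∩ S) = 0.016·0.156 + 0.067·0.189 + 0.177·0.119 + 0.036·0.236 = 0.002496 + 0.012663 + 0.021063 + 0.008496 = 0.044718.
P(C | S) = 0.044718 / 0.7 = 0.063883…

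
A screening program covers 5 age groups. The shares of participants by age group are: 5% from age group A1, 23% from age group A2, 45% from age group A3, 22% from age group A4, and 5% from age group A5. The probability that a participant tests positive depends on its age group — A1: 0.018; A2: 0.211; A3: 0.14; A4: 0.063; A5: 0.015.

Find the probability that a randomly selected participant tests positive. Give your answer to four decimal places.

P(T) = P(T|A1)·P(A1) + P(T|A2)·P(A2) + P(T|A3)·P(A3) + P(T|A4)·P(A4) + P(T|A5)·P(A5)
      = 0.018·0.05 + 0.211·0.23 + 0.14·0.45 + 0.063·0.22 + 0.015·0.05
      = 0.0009 + 0.04853 + 0.063 + 0.01386 + 0.00075 = 0.12704

P(T) ≈ 0.1270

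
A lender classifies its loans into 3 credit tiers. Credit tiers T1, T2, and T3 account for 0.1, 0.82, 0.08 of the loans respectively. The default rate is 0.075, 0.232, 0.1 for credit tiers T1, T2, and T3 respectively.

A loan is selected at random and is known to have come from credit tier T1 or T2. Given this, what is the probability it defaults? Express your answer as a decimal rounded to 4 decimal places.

0.2149

Let S = {T1, T2}.
P(S) = 0.1 + 0.82 = 0.92.
P(D ∩ S) = 0.075·0.1 + 0.232·0.82 = 0.0075 + 0.19024 = 0.19774.
P(D | S) = 0.19774 / 0.92 = 0.214935…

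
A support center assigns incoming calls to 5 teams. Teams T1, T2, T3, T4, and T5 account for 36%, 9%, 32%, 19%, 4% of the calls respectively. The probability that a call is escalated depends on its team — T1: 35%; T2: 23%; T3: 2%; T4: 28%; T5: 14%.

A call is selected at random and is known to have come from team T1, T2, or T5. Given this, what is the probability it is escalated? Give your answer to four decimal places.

Let S = {T1, T2, T5}.
P(S) = 0.36 + 0.09 + 0.04 = 0.49.
P(E ∩ S) = 0.35·0.36 + 0.23·0.09 + 0.14·0.04 = 0.126 + 0.0207 + 0.0056 = 0.1523.
P(E | S) = 0.1523 / 0.49 = 0.310816…

P(E|S) ≈ 0.3108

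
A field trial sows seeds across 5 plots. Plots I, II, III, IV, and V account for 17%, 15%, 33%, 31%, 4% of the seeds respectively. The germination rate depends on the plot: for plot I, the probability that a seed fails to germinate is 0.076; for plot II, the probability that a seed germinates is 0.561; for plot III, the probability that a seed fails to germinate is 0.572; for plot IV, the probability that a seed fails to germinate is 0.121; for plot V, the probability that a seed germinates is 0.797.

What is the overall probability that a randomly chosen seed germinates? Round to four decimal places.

P(G|I) = 1 − 0.076 = 0.924.
P(G|III) = 1 − 0.572 = 0.428.
P(G|IV) = 1 − 0.121 = 0.879.
P(G) = P(G|I)·P(I) + P(G|II)·P(II) + P(G|III)·P(III) + P(G|IV)·P(IV) + P(G|V)·P(V)
      = 0.924·0.17 + 0.561·0.15 + 0.428·0.33 + 0.879·0.31 + 0.797·0.04
      = 0.15708 + 0.08415 + 0.14124 + 0.27249 + 0.03188 = 0.68684

0.6868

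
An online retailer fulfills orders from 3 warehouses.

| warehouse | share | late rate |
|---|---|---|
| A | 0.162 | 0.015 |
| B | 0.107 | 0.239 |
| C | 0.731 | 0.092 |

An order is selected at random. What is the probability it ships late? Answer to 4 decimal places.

P(L) ≈ 0.0953

P(L) = P(L|A)·P(A) + P(L|B)·P(B) + P(L|C)·P(C)
      = 0.015·0.162 + 0.239·0.107 + 0.092·0.731
      = 0.00243 + 0.025573 + 0.067252 = 0.095255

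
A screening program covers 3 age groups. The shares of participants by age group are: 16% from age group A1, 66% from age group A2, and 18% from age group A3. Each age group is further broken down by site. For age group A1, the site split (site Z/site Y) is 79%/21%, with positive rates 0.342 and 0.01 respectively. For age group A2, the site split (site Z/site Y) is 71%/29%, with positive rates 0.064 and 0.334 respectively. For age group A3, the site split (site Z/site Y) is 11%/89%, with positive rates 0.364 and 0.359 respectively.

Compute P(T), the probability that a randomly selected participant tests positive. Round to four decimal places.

P(T) ≈ 0.2022

P(T|A1) = 0.79·0.342 + 0.21·0.01 = 0.27018 + 0.0021 = 0.27228
P(T|A2) = 0.71·0.064 + 0.29·0.334 = 0.04544 + 0.09686 = 0.1423
P(T|A3) = 0.11·0.364 + 0.89·0.359 = 0.04004 + 0.31951 = 0.35955
Then overall,
P(T) = 0.16·0.27228 + 0.66·0.1423 + 0.18·0.35955
      = 0.0435648 + 0.093918 + 0.064719 = 0.2022018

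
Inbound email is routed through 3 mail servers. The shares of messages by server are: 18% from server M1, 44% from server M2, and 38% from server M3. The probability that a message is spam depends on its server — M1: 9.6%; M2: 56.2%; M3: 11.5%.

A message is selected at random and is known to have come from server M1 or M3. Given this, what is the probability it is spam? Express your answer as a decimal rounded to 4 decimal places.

P(S|J) ≈ 0.1089

Let J = {M1, M3}.
P(J) = 0.18 + 0.38 = 0.56.
P(S ∩ J) = 0.096·0.18 + 0.115·0.38 = 0.01728 + 0.0437 = 0.06098.
P(S | J) = 0.06098 / 0.56 = 0.108893…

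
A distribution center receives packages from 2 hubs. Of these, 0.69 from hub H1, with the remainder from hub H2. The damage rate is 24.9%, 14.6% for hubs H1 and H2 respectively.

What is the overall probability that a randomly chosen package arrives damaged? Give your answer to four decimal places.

P(H2) = 1 − (0.69) = 0.31.
P(D) = P(D|H1)·P(H1) + P(D|H2)·P(H2)
      = 0.249·0.69 + 0.146·0.31
      = 0.17181 + 0.04526 = 0.21707

P(D) ≈ 0.2171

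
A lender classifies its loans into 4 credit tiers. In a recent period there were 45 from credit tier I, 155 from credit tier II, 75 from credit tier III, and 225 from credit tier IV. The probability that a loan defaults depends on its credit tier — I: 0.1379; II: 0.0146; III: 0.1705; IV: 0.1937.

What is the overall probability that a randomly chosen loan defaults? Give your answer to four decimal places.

P(D) ≈ 0.1297

Total: 45 + 155 + 75 + 225 = 500.
P(I) = 45/500 = 0.09. P(II) = 155/500 = 0.31. P(III) = 75/500 = 0.15. P(IV) = 225/500 = 0.45.
Summing over the partition,
P(D) = P(D|I)·P(I) + P(D|II)·P(II) + P(D|III)·P(III) + P(D|IV)·P(IV)
      = 0.1379·0.09 + 0.0146·0.31 + 0.1705·0.15 + 0.1937·0.45
      = 0.012411 + 0.004526 + 0.025575 + 0.087165 = 0.129677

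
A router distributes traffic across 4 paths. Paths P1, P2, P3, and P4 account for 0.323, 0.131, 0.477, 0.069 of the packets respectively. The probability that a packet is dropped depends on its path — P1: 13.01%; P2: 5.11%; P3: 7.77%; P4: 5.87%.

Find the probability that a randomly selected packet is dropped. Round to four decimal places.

P(L) ≈ 0.0898

P(L) = P(L|P1)·P(P1) + P(L|P2)·P(P2) + P(L|P3)·P(P3) + P(L|P4)·P(P4)
      = 0.1301·0.323 + 0.0511·0.131 + 0.0777·0.477 + 0.0587·0.069
      = 0.0420223 + 0.0066941 + 0.0370629 + 0.0040503 = 0.0898296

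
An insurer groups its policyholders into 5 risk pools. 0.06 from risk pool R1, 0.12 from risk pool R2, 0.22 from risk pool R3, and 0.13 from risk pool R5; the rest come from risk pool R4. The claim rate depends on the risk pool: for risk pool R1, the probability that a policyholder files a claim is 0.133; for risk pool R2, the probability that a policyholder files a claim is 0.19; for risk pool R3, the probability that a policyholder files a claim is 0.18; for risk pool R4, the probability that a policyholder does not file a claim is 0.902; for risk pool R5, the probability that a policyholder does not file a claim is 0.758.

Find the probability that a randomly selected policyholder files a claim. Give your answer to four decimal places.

P(R4) = 1 − (0.06 + 0.12 + 0.22 + 0.13) = 0.47.
P(C|R4) = 1 − 0.902 = 0.098.
P(C|R5) = 1 − 0.758 = 0.242.
P(C) = P(C|R1)·P(R1) + P(C|R2)·P(R2) + P(C|R3)·P(R3) + P(C|R4)·P(R4) + P(C|R5)·P(R5)
      = 0.133·0.06 + 0.19·0.12 + 0.18·0.22 + 0.098·0.47 + 0.242·0.13
      = 0.00798 + 0.0228 + 0.0396 + 0.04606 + 0.03146 = 0.1479

0.1479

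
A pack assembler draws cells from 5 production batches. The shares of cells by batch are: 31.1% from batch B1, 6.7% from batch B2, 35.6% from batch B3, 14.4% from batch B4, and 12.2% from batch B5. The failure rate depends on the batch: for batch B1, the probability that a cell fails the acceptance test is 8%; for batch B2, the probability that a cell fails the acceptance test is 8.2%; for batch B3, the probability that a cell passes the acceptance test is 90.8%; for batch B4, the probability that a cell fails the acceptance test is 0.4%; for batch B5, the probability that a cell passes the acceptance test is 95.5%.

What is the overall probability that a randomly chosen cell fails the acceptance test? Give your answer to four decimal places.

P(F) ≈ 0.0692

P(F|B3) = 1 − 0.908 = 0.092.
P(F|B5) = 1 − 0.955 = 0.045.
P(F) = P(F|B1)·P(B1) + P(F|B2)·P(B2) + P(F|B3)·P(B3) + P(F|B4)·P(B4) + P(F|B5)·P(B5)
      = 0.08·0.311 + 0.082·0.067 + 0.092·0.356 + 0.004·0.144 + 0.045·0.122
      = 0.02488 + 0.005494 + 0.032752 + 0.000576 + 0.00549 = 0.069192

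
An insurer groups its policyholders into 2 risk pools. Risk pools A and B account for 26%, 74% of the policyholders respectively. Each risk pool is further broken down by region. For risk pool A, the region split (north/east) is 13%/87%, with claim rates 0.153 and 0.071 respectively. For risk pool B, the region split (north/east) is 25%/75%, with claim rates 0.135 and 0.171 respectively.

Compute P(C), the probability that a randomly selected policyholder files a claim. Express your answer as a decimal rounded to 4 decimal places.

P(C|A) = 0.13·0.153 + 0.87·0.071 = 0.01989 + 0.06177 = 0.08166
P(C|B) = 0.25·0.135 + 0.75·0.171 = 0.03375 + 0.12825 = 0.162
By total probability over the outer partition,
P(C) = 0.26·0.08166 + 0.74·0.162
      = 0.0212316 + 0.11988 = 0.1411116

P(C) ≈ 0.1411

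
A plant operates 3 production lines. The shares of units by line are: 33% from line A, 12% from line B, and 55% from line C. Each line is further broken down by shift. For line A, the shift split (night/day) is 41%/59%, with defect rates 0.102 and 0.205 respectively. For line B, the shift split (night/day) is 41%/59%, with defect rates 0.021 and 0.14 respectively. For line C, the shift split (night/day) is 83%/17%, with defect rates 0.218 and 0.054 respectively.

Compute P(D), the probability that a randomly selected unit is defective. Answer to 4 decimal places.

P(D|A) = 0.41·0.102 + 0.59·0.205 = 0.04182 + 0.12095 = 0.16277
P(D|B) = 0.41·0.021 + 0.59·0.14 = 0.00861 + 0.0826 = 0.09121
P(D|C) = 0.83·0.218 + 0.17·0.054 = 0.18094 + 0.00918 = 0.19012
Then overall,
P(D) = 0.33·0.16277 + 0.12·0.09121 + 0.55·0.19012
      = 0.0537141 + 0.0109452 + 0.104566 = 0.1692253

P(D) ≈ 0.1692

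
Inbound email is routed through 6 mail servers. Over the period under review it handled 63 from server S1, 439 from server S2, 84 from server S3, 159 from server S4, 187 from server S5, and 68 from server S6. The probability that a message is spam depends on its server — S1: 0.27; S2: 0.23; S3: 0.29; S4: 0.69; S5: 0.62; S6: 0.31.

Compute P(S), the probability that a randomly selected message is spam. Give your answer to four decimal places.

Total: 63 + 439 + 84 + 159 + 187 + 68 = 1000.
P(S1) = 63/1000 = 0.063. P(S2) = 439/1000 = 0.439. P(S3) = 84/1000 = 0.084. P(S4) = 159/1000 = 0.159. P(S5) = 187/1000 = 0.187. P(S6) = 68/1000 = 0.068.
P(S) = P(S|S1)·P(S1) + P(S|S2)·P(S2) + P(S|S3)·P(S3) + P(S|S4)·P(S4) + P(S|S5)·P(S5) + P(S|S6)·P(S6)
      = 0.27·0.063 + 0.23·0.439 + 0.29·0.084 + 0.69·0.159 + 0.62·0.187 + 0.31·0.068
      = 0.01701 + 0.10097 + 0.02436 + 0.10971 + 0.11594 + 0.02108 = 0.38907

0.3891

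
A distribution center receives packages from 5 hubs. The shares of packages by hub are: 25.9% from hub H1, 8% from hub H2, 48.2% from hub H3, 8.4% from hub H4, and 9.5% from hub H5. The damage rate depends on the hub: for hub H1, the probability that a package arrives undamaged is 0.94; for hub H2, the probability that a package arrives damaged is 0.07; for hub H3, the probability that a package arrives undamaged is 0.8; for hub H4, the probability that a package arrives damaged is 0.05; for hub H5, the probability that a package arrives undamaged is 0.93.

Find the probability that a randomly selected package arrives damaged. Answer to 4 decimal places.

P(D|H1) = 1 − 0.94 = 0.06.
P(D|H3) = 1 − 0.8 = 0.2.
P(D|H5) = 1 − 0.93 = 0.07.
P(D) = P(D|H1)·P(H1) + P(D|H2)·P(H2) + P(D|H3)·P(H3) + P(D|H4)·P(H4) + P(D|H5)·P(H5)
      = 0.06·0.259 + 0.07·0.08 + 0.2·0.482 + 0.05·0.084 + 0.07·0.095
      = 0.01554 + 0.0056 + 0.0964 + 0.0042 + 0.00665 = 0.12839

P(D) ≈ 0.1284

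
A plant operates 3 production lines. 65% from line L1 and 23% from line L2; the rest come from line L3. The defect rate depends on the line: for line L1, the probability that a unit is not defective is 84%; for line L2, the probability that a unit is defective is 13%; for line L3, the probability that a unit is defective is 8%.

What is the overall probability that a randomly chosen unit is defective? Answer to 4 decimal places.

P(D) ≈ 0.1435

P(L3) = 1 − (0.65 + 0.23) = 0.12.
P(D|L1) = 1 − 0.84 = 0.16.
Summing over the partition,
P(D) = P(D|L1)·P(L1) + P(D|L2)·P(L2) + P(D|L3)·P(L3)
      = 0.16·0.65 + 0.13·0.23 + 0.08·0.12
      = 0.104 + 0.0299 + 0.0096 = 0.1435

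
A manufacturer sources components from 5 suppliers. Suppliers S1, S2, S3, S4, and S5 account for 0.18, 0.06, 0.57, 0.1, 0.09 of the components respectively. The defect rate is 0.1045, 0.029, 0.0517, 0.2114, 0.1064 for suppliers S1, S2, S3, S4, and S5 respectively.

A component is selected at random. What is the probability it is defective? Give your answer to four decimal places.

P(D) ≈ 0.0807

P(D) = P(D|S1)·P(S1) + P(D|S2)·P(S2) + P(D|S3)·P(S3) + P(D|S4)·P(S4) + P(D|S5)·P(S5)
      = 0.1045·0.18 + 0.029·0.06 + 0.0517·0.57 + 0.2114·0.1 + 0.1064·0.09
      = 0.01881 + 0.00174 + 0.029469 + 0.02114 + 0.009576 = 0.080735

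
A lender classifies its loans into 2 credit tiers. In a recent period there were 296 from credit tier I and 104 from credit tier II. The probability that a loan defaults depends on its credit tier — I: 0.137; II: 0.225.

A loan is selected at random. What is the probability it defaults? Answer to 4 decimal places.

Total: 296 + 104 = 400.
P(I) = 296/400 = 0.74. P(II) = 104/400 = 0.26.
Summing over the partition,
P(D) = P(D|I)·P(I) + P(D|II)·P(II)
      = 0.137·0.74 + 0.225·0.26
      = 0.10138 + 0.0585 = 0.15988

0.1599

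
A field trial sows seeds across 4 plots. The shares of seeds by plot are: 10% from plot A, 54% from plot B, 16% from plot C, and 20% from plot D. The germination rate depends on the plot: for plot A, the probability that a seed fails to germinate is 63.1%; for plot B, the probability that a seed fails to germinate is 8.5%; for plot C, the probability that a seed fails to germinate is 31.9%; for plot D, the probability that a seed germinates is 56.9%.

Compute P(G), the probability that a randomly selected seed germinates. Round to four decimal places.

P(G|A) = 1 − 0.631 = 0.369.
P(G|B) = 1 − 0.085 = 0.915.
P(G|C) = 1 − 0.319 = 0.681.
P(G) = P(G|A)·P(A) + P(G|B)·P(B) + P(G|C)·P(C) + P(G|D)·P(D)
      = 0.369·0.1 + 0.915·0.54 + 0.681·0.16 + 0.569·0.2
      = 0.0369 + 0.4941 + 0.10896 + 0.1138 = 0.75376

P(G) ≈ 0.7538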